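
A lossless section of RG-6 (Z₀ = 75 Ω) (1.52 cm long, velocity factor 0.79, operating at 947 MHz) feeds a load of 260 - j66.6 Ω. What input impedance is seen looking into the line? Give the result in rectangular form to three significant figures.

Z_in ≈ 80 − j109 Ω

λ = v/f = 0.79·c / 947 MHz = 0.25 m
βl = 2π·l/λ = 2π × 0.0607 = 21.9°
tan(βl) = tan(21.9°) = 0.401
Z_in = Z_0·(Z_L + jZ_0·tanβl)/(Z_0 + jZ_L·tanβl)
     = 75·(260 − j36.5)/(102 + j104)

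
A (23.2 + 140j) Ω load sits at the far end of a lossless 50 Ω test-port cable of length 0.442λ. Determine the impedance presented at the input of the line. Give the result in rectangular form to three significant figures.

βl = 2π × 0.442 = 159°
tan(βl) = tan(159°) = -0.381
Z_in = Z_0·(Z_L + jZ_0·tanβl)/(Z_0 + jZ_L·tanβl)
     = 50·(23.2 + j121)/(103 − j8.85)

Z_in ≈ 6.17 + j59 Ω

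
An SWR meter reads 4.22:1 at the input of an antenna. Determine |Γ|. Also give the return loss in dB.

|Γ| ≈ 0.617; return loss ≈ 4.2 dB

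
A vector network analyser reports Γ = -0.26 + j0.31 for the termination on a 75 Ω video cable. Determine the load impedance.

Z_L ≈ 37.3 + j27.6 Ω

Z_L = Z_0·(1 + Γ)/(1 − Γ) = 75·(0.74 + j0.31)/(1.26 − j0.31)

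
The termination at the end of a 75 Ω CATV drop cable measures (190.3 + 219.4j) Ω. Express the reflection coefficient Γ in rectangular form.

Γ ≈ 0.664 + j0.278

Γ = (Z_L − Z_0)/(Z_L + Z_0) = (115.3 + j219.4)/(265.3 + j219.4)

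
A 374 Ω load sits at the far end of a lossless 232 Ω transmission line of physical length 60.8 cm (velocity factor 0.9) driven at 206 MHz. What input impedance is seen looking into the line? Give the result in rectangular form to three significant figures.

λ = v/f = 0.9·c / 206 MHz = 1.31 m
βl = 2π·l/λ = 2π × 0.464 = 167°
tan(βl) = tan(167°) = -0.231
Z_in = Z_0·(Z_L + jZ_0·tanβl)/(Z_0 + jZ_L·tanβl)
     = 232·(374 − j53.6)/(232 − j86.4)

Z_in ≈ 346 + j75.2 Ω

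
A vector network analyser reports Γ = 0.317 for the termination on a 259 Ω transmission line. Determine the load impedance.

Z_L ≈ 499 Ω

Z_L = Z_0·(1 + Γ)/(1 − Γ) = 259·(1.32)/(0.683)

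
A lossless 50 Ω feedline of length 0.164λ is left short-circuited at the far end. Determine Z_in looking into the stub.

Z_in ≈ +j83.3 Ω

βl = 2π × 0.164 = 59°
tan(βl) = 1.67
For a short-circuited stub, Z_in = jZ_0·tan(βl)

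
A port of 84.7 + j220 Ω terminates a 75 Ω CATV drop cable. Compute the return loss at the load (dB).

RL ≈ 1.83 dB

Γ = (9.7 + j220)/(159.7 + j220), |Γ| = 0.81
RL = −20·log₁₀|Γ| = −20·log₁₀(0.81)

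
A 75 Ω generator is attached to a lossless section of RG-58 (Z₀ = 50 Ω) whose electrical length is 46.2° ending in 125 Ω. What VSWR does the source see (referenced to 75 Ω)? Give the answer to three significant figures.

tan(βl) = 1.04
Z_in = Z_0·(Z_L + jZ_0·tanβl)/(Z_0 + jZ_L·tanβl) = 33.5 − j35.1 Ω
Γ_s = (Z_in − Z_s)/(Z_in + Z_s) = (-41.5 − j35.1)/(108 − j35.1), |Γ_s| = 0.477
VSWR = (1 + |Γ_s|)/(1 − |Γ_s|)

VSWR ≈ 2.82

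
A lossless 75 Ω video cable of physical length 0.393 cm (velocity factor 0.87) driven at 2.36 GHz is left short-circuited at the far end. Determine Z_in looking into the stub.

Z_in ≈ +j17 Ω

λ = v/f = 0.87·c / 2.36 GHz = 0.111 m
βl = 2π·l/λ = 2π × 0.0355 = 12.8°
tan(βl) = 0.227
For a short-circuited stub, Z_in = jZ_0·tan(βl)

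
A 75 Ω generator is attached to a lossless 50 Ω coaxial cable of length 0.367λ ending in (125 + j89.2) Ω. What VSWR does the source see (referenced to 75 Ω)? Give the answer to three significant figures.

VSWR ≈ 5.06

βl = 2π × 0.367 = 132°
tan(βl) = -1.11
Z_in = Z_0·(Z_L + jZ_0·tanβl)/(Z_0 + jZ_L·tanβl) = 16.9 + j27.1 Ω
Γ_s = (Z_in − Z_s)/(Z_in + Z_s) = (-58.1 + j27.1)/(91.9 + j27.1), |Γ_s| = 0.67
VSWR = (1 + |Γ_s|)/(1 − |Γ_s|)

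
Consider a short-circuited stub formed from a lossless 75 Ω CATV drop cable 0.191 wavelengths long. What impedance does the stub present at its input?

Z_in ≈ +j193 Ω

βl = 2π × 0.191 = 68.8°
tan(βl) = 2.57
For a short-circuited stub, Z_in = jZ_0·tan(βl)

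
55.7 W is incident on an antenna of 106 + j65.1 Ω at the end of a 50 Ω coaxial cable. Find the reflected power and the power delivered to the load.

P_reflected ≈ 14.4 W; P_delivered ≈ 41.3 W

|Γ| = |(56 + j65.1)/(156 + j65.1)| = 0.508
|Γ|² = 0.258
P_refl = |Γ|²·P_inc = 14.4 W, P_del = (1 − |Γ|²)·P_inc = 41.3 W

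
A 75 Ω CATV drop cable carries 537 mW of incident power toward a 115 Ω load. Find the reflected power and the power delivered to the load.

P_reflected ≈ 23.8 mW; P_delivered ≈ 513 mW

Γ = (115 − 75)/(115 + 75) = 0.211
|Γ|² = 0.0443
P_refl = |Γ|²·P_inc = 23.8 mW, P_del = (1 − |Γ|²)·P_inc = 513 mW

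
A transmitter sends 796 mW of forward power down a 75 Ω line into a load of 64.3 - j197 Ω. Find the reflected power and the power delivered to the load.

|Γ| = |(-10.7 − j197)/(139.3 − j197)| = 0.818
|Γ|² = 0.669
P_refl = |Γ|²·P_inc = 532 mW, P_del = (1 − |Γ|²)·P_inc = 264 mW

P_reflected ≈ 532 mW; P_delivered ≈ 264 mW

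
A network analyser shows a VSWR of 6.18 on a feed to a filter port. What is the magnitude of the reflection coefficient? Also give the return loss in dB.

|Γ| = (S − 1)/(S + 1) = (6.18 − 1)/(6.18 + 1) = 5.18/7.18
RL = −20·log₁₀|Γ| = −20·log₁₀(0.721)

|Γ| ≈ 0.721; return loss ≈ 2.84 dB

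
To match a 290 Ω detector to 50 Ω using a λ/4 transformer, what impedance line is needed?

Z_qwt ≈ 120 Ω

Z_qwt = √(Z_0·R_L) = √(50 × 290) = √14500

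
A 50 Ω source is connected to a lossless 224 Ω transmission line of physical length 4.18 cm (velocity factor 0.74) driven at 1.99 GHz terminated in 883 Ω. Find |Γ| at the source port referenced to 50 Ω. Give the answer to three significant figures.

|Γ| ≈ 0.814

λ = v/f = 0.74·c / 1.99 GHz = 0.112 m
βl = 2π·l/λ = 2π × 0.375 = 135°
tan(βl) = -1
Z_in = Z_0·(Z_L + jZ_0·tanβl)/(Z_0 + jZ_L·tanβl) = 106 + j196 Ω
Γ_s = (Z_in − Z_s)/(Z_in + Z_s) = (56.4 + j196)/(156 + j196), |Γ_s| = 0.814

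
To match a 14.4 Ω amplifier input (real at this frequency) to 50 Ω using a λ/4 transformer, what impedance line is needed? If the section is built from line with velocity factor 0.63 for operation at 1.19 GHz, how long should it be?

Z_qwt ≈ 26.8 Ω; length ≈ 3.97 cm

Z_qwt = √(Z_0·R_L) = √(50 × 14.4) = √720
λ = 0.63·c/f = 0.159 m, so l = λ/4 = 0.0397 m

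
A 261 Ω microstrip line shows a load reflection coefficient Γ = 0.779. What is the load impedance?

Z_L = Z_0·(1 + Γ)/(1 − Γ) = 261·(1.78)/(0.221)

Z_L ≈ 2100 Ω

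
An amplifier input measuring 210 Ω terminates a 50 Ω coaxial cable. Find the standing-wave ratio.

VSWR ≈ 4.2

For a purely resistive load, VSWR = R_L/Z_0 or Z_0/R_L (whichever > 1) = 210/50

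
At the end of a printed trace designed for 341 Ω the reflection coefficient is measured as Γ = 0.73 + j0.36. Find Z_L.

Z_L ≈ 568 + j1210 Ω

Z_L = Z_0·(1 + Γ)/(1 − Γ) = 341·(1.73 + j0.36)/(0.27 − j0.36)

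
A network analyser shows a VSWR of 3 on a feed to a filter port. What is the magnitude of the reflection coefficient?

|Γ| ≈ 0.5

|Γ| = (S − 1)/(S + 1) = (3 − 1)/(3 + 1) = 2/4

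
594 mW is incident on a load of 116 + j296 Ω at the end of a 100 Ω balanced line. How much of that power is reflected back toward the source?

|Γ| = |(16 + j296)/(216 + j296)| = 0.809
|Γ|² = 0.654
P_refl = |Γ|²·P_inc = 389 mW, P_del = (1 − |Γ|²)·P_inc = 205 mW

P_reflected ≈ 389 mW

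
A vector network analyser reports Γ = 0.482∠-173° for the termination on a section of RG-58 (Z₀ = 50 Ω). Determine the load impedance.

Z_L = Z_0·(1 + Γ)/(1 − Γ) = 50·(0.522 − j0.0587)/(1.48 + j0.0587)

Z_L ≈ 17.5 − j2.68 Ω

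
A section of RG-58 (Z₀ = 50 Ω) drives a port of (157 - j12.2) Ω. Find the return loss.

Γ = (107 − j12.2)/(207 − j12.2), |Γ| = 0.519
RL = −20·log₁₀|Γ| = −20·log₁₀(0.519)

RL ≈ 5.69 dB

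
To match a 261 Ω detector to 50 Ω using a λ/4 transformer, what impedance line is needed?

Z_qwt ≈ 114 Ω

Z_qwt = √(Z_0·R_L) = √(50 × 261) = √13050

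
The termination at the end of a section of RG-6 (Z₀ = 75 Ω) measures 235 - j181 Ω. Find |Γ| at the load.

|Γ| ≈ 0.673

Γ = (Z_L − Z_0)/(Z_L + Z_0) = (160 − j181)/(310 − j181)
|Γ| = 242/359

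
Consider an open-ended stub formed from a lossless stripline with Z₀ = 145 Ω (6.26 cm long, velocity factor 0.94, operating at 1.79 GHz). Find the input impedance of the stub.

λ = v/f = 0.94·c / 1.79 GHz = 0.158 m
βl = 2π·l/λ = 2π × 0.397 = 143°
tan(βl) = -0.752
For an open-ended stub, Z_in = −jZ_0·cot(βl) = −jZ_0/tan(βl)

Z_in ≈ +j193 Ω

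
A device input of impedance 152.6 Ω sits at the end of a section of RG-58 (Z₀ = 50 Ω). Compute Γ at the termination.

Γ = 0.506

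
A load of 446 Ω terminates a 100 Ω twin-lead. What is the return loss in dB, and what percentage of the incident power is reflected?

RL ≈ 3.96 dB; 40.2% of incident power reflected

Γ = (446 − 100)/(446 + 100) = 0.634
RL = −20·log₁₀(0.634) = 3.96 dB
P_refl/P_inc = |Γ|² = 0.402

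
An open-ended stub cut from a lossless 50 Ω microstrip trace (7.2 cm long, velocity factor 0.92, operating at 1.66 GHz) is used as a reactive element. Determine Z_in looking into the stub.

Z_in ≈ +j112 Ω

λ = v/f = 0.92·c / 1.66 GHz = 0.166 m
βl = 2π·l/λ = 2π × 0.433 = 156°
tan(βl) = -0.447
For an open-ended stub, Z_in = −jZ_0·cot(βl) = −jZ_0/tan(βl)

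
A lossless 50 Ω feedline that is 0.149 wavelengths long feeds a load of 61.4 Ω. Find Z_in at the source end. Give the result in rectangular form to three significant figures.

βl = 2π × 0.149 = 53.6°
tan(βl) = tan(53.6°) = 1.36
Z_in = Z_0·(Z_L + jZ_0·tanβl)/(Z_0 + jZ_L·tanβl)
     = 50·(61.4 + j67.9)/(50 + j83.4)

Z_in ≈ 46.2 − j9.12 Ω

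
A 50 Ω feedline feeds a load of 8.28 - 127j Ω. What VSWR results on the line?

Γ = (Z_L − Z_0)/(Z_L + Z_0) = (-41.72 − j127)/(58.28 − j127)
|Γ| = 134/140 = 0.957
VSWR = (1 + |Γ|)/(1 − |Γ|) = 1.96/0.0433

VSWR ≈ 45.1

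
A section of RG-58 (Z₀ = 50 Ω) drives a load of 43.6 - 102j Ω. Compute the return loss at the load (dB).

RL ≈ 2.64 dB

Γ = (-6.4 − j102)/(93.6 − j102), |Γ| = 0.738
RL = −20·log₁₀|Γ| = −20·log₁₀(0.738)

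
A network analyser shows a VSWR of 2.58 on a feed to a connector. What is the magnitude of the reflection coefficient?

|Γ| ≈ 0.441

|Γ| = (S − 1)/(S + 1) = (2.58 − 1)/(2.58 + 1) = 1.58/3.58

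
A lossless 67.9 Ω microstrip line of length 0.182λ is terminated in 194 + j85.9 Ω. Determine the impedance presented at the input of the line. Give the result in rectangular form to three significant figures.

βl = 2π × 0.182 = 65.5°
tan(βl) = tan(65.5°) = 2.2
Z_in = Z_0·(Z_L + jZ_0·tanβl)/(Z_0 + jZ_L·tanβl)
     = 67.9·(194 + j235)/(-121 + j426)

Z_in ≈ 26.6 − j38.4 Ω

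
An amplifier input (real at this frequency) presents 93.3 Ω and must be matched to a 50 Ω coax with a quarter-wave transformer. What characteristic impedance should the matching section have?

Z_qwt = √(Z_0·R_L) = √(50 × 93.3) = √4665

Z_qwt ≈ 68.3 Ω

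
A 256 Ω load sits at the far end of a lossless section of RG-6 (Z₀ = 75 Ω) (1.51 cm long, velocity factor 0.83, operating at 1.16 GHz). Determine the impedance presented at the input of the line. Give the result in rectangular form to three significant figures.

Z_in ≈ 86.8 − j105 Ω

λ = v/f = 0.83·c / 1.16 GHz = 0.215 m
βl = 2π·l/λ = 2π × 0.0703 = 25.3°
tan(βl) = tan(25.3°) = 0.473
Z_in = Z_0·(Z_L + jZ_0·tanβl)/(Z_0 + jZ_L·tanβl)
     = 75·(256 + j35.5)/(75 + j121)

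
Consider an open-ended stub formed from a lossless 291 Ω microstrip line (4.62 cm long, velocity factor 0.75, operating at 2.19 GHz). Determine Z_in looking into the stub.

λ = v/f = 0.75·c / 2.19 GHz = 0.103 m
βl = 2π·l/λ = 2π × 0.45 = 162°
tan(βl) = -0.327
For an open-ended stub, Z_in = −jZ_0·cot(βl) = −jZ_0/tan(βl)

Z_in ≈ +j890 Ω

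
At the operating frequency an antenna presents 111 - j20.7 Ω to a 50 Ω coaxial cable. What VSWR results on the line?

VSWR ≈ 2.32

Γ = (Z_L − Z_0)/(Z_L + Z_0) = (61 − j20.7)/(161 − j20.7)
|Γ| = 64.4/162 = 0.397
VSWR = (1 + |Γ|)/(1 − |Γ|) = 1.4/0.603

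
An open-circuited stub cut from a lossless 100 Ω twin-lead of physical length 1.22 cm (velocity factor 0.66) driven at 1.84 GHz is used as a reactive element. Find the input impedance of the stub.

λ = v/f = 0.66·c / 1.84 GHz = 0.108 m
βl = 2π·l/λ = 2π × 0.113 = 40.8°
tan(βl) = 0.864
For an open-circuited stub, Z_in = −jZ_0·cot(βl) = −jZ_0/tan(βl)

Z_in ≈ −j116 Ω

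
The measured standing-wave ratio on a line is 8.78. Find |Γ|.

|Γ| ≈ 0.796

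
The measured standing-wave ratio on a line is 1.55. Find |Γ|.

|Γ| ≈ 0.216

|Γ| = (S − 1)/(S + 1) = (1.55 − 1)/(1.55 + 1) = 0.55/2.55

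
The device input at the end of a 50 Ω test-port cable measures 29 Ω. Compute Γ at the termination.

Γ = -0.266

Γ = (Z_L − Z_0)/(Z_L + Z_0) = (29 − 50)/(29 + 50) = -21/79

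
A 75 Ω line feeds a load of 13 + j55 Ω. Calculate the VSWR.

Γ = (Z_L − Z_0)/(Z_L + Z_0) = (-62 + j55)/(88 + j55)
|Γ| = 82.9/104 = 0.799
VSWR = (1 + |Γ|)/(1 − |Γ|) = 1.8/0.201

VSWR ≈ 8.93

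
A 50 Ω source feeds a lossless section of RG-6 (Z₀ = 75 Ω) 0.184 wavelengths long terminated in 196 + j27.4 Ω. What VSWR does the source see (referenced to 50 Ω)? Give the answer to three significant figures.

βl = 2π × 0.184 = 66.2°
tan(βl) = 2.27
Z_in = Z_0·(Z_L + jZ_0·tanβl)/(Z_0 + jZ_L·tanβl) = 34.2 − j32 Ω
Γ_s = (Z_in − Z_s)/(Z_in + Z_s) = (-15.8 − j32)/(84.2 − j32), |Γ_s| = 0.396
VSWR = (1 + |Γ_s|)/(1 − |Γ_s|)

VSWR ≈ 2.31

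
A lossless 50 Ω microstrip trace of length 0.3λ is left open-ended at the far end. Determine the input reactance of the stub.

βl = 2π × 0.3 = 108°
tan(βl) = -3.08
For an open-ended stub, Z_in = −jZ_0·cot(βl) = −jZ_0/tan(βl)

X_in ≈ 16.2 Ω (inductive)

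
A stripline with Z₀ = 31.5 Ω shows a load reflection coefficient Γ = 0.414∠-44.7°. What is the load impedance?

Z_L = Z_0·(1 + Γ)/(1 − Γ) = 31.5·(1.29 − j0.291)/(0.706 + j0.291)

Z_L ≈ 44.8 − j31.5 Ω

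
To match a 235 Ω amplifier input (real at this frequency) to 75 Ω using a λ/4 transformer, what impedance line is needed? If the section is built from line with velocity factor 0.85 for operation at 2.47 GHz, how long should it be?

Z_qwt ≈ 133 Ω; length ≈ 2.58 cm

Z_qwt = √(Z_0·R_L) = √(75 × 235) = √17620
λ = 0.85·c/f = 0.103 m, so l = λ/4 = 0.0258 m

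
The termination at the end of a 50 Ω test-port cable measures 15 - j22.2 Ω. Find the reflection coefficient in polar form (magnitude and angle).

Γ ≈ 0.603 ∠ -129°

Γ = (Z_L − Z_0)/(Z_L + Z_0) = (-35 − j22.2)/(65 − j22.2)
|Γ| = 41.4/68.7 = 0.603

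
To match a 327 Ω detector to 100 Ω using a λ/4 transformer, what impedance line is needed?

Z_qwt ≈ 181 Ω

Z_qwt = √(Z_0·R_L) = √(100 × 327) = √32700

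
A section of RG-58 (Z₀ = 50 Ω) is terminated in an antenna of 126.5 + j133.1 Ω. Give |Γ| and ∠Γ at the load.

Γ = (Z_L − Z_0)/(Z_L + Z_0) = (76.5 + j133.1)/(176.5 + j133.1)
|Γ| = 154/221 = 0.694

Γ ≈ 0.694 ∠ 23.1°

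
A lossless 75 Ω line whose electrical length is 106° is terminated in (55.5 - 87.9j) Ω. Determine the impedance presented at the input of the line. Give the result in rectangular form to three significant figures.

tan(βl) = tan(106°) = -3.49
Z_in = Z_0·(Z_L + jZ_0·tanβl)/(Z_0 + jZ_L·tanβl)
     = 75·(55.5 − j349)/(-232 − j194)

Z_in ≈ 45.1 + j75.5 Ω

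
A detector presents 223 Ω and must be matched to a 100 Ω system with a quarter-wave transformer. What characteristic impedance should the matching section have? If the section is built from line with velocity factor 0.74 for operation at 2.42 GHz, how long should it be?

Z_qwt = √(Z_0·R_L) = √(100 × 223) = √22300
λ = 0.74·c/f = 0.0917 m, so l = λ/4 = 0.0229 m

Z_qwt ≈ 149 Ω; length ≈ 2.29 cm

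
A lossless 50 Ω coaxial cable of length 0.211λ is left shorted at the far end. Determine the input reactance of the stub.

βl = 2π × 0.211 = 76°
tan(βl) = 4
For a shorted stub, Z_in = jZ_0·tan(βl)

X_in ≈ 200 Ω (inductive)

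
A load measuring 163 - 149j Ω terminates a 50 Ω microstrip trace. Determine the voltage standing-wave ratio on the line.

VSWR ≈ 6.13

Γ = (Z_L − Z_0)/(Z_L + Z_0) = (113 − j149)/(213 − j149)
|Γ| = 187/260 = 0.719
VSWR = (1 + |Γ|)/(1 − |Γ|) = 1.72/0.281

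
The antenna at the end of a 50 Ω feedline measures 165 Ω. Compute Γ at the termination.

Γ = (Z_L − Z_0)/(Z_L + Z_0) = (165 − 50)/(165 + 50) = 115/215

Γ = 0.535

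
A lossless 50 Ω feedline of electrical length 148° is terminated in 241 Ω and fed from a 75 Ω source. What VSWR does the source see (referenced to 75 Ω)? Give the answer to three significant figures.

VSWR ≈ 4.38

tan(βl) = -0.625
Z_in = Z_0·(Z_L + jZ_0·tanβl)/(Z_0 + jZ_L·tanβl) = 33.3 + j69 Ω
Γ_s = (Z_in − Z_s)/(Z_in + Z_s) = (-41.7 + j69)/(108 + j69), |Γ_s| = 0.628
VSWR = (1 + |Γ_s|)/(1 − |Γ_s|)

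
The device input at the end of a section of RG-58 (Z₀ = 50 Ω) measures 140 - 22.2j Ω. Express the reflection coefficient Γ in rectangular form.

Γ ≈ 0.481 − j0.0607

Γ = (Z_L − Z_0)/(Z_L + Z_0) = (90 − j22.2)/(190 − j22.2)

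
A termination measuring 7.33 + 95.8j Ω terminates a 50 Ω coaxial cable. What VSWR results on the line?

Γ = (Z_L − Z_0)/(Z_L + Z_0) = (-42.67 + j95.8)/(57.33 + j95.8)
|Γ| = 105/112 = 0.939
VSWR = (1 + |Γ|)/(1 − |Γ|) = 1.94/0.0606

VSWR ≈ 32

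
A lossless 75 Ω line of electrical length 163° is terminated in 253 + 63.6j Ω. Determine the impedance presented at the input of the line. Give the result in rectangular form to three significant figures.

Z_in ≈ 104 + j118 Ω

tan(βl) = tan(163°) = -0.306
Z_in = Z_0·(Z_L + jZ_0·tanβl)/(Z_0 + jZ_L·tanβl)
     = 75·(253 + j40.7)/(94.4 − j77.3)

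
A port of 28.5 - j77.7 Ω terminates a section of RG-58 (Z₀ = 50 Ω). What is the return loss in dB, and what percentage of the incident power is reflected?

RL ≈ 2.73 dB; 53.3% of incident power reflected

Γ = (-21.5 − j77.7)/(78.5 − j77.7), |Γ| = 0.73
RL = −20·log₁₀(0.73) = 2.73 dB
P_refl/P_inc = |Γ|² = 0.533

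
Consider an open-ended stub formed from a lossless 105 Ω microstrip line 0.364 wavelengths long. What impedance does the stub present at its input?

βl = 2π × 0.364 = 131°
tan(βl) = -1.15
For an open-ended stub, Z_in = −jZ_0·cot(βl) = −jZ_0/tan(βl)

Z_in ≈ +j91.4 Ω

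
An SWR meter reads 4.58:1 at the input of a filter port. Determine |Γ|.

|Γ| ≈ 0.642

|Γ| = (S − 1)/(S + 1) = (4.58 − 1)/(4.58 + 1) = 3.58/5.58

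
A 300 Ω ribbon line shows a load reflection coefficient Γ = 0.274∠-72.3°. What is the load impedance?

Z_L = Z_0·(1 + Γ)/(1 − Γ) = 300·(1.08 − j0.261)/(0.917 + j0.261)

Z_L ≈ 305 − j172 Ω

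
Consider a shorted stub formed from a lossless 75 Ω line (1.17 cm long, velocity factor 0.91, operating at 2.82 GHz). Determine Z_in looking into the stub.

Z_in ≈ +j71.2 Ω

λ = v/f = 0.91·c / 2.82 GHz = 0.0968 m
βl = 2π·l/λ = 2π × 0.121 = 43.5°
tan(βl) = 0.949
For a shorted stub, Z_in = jZ_0·tan(βl)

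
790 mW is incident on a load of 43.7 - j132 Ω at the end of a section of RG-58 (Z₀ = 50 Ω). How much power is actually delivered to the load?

|Γ| = |(-6.3 − j132)/(93.7 − j132)| = 0.816
|Γ|² = 0.666
P_refl = |Γ|²·P_inc = 527 mW, P_del = (1 − |Γ|²)·P_inc = 263 mW

P_delivered ≈ 263 mW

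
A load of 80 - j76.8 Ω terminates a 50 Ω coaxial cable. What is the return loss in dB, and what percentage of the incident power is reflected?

Γ = (30 − j76.8)/(130 − j76.8), |Γ| = 0.546
RL = −20·log₁₀(0.546) = 5.26 dB
P_refl/P_inc = |Γ|² = 0.298

RL ≈ 5.26 dB; 29.8% of incident power reflected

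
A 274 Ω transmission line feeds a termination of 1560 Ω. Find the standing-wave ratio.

For a purely resistive load, VSWR = R_L/Z_0 or Z_0/R_L (whichever > 1) = 1560/274

VSWR ≈ 5.69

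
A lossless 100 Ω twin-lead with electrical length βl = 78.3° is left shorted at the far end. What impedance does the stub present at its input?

tan(βl) = 4.83
For a shorted stub, Z_in = jZ_0·tan(βl)

Z_in ≈ +j483 Ω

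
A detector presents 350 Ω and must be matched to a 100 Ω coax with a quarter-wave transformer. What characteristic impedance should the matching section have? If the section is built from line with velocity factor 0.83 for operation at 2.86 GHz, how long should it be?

Z_qwt = √(Z_0·R_L) = √(100 × 350) = √35000
λ = 0.83·c/f = 0.0871 m, so l = λ/4 = 0.0218 m

Z_qwt ≈ 187 Ω; length ≈ 2.18 cm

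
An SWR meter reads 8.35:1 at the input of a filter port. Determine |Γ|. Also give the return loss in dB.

|Γ| = (S − 1)/(S + 1) = (8.35 − 1)/(8.35 + 1) = 7.35/9.35
RL = −20·log₁₀|Γ| = −20·log₁₀(0.786)

|Γ| ≈ 0.786; return loss ≈ 2.09 dB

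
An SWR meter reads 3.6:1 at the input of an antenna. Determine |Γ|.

|Γ| = (S − 1)/(S + 1) = (3.6 − 1)/(3.6 + 1) = 2.6/4.6

|Γ| ≈ 0.565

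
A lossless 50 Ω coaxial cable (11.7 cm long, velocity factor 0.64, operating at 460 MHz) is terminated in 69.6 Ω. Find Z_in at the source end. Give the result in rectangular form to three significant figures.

λ = v/f = 0.64·c / 460 MHz = 0.417 m
βl = 2π·l/λ = 2π × 0.28 = 101°
tan(βl) = tan(101°) = -5.19
Z_in = Z_0·(Z_L + jZ_0·tanβl)/(Z_0 + jZ_L·tanβl)
     = 50·(69.6 − j259)/(50 − j361)

Z_in ≈ 36.6 + j4.58 Ω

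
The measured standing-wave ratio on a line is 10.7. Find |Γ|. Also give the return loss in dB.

|Γ| = (S − 1)/(S + 1) = (10.7 − 1)/(10.7 + 1) = 9.7/11.7
RL = −20·log₁₀|Γ| = −20·log₁₀(0.829)

|Γ| ≈ 0.829; return loss ≈ 1.63 dB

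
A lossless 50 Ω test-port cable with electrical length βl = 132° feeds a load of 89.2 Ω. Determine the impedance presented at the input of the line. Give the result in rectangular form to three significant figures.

Z_in ≈ 40.4 + j24.6 Ω

tan(βl) = tan(132°) = -1.11
Z_in = Z_0·(Z_L + jZ_0·tanβl)/(Z_0 + jZ_L·tanβl)
     = 50·(89.2 − j55.5)/(50 − j99.1)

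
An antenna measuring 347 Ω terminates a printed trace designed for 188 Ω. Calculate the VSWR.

VSWR ≈ 1.85

For a purely resistive load, VSWR = R_L/Z_0 or Z_0/R_L (whichever > 1) = 347/188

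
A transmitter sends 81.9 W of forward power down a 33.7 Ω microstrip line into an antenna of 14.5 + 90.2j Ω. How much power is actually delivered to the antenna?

|Γ| = |(-19.2 + j90.2)/(48.2 + j90.2)| = 0.902
|Γ|² = 0.813
P_refl = |Γ|²·P_inc = 66.6 W, P_del = (1 − |Γ|²)·P_inc = 15.3 W

P_delivered ≈ 15.3 W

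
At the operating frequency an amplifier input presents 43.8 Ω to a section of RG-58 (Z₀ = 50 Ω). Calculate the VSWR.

VSWR ≈ 1.14

Γ = (43.8 − 50)/(43.8 + 50) = -0.0661
VSWR = (1 + 0.0661)/(1 − 0.0661)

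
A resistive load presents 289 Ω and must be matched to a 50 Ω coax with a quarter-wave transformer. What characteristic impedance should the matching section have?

Z_qwt ≈ 120 Ω

Z_qwt = √(Z_0·R_L) = √(50 × 289) = √14450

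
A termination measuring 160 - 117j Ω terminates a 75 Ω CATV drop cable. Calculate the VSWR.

VSWR ≈ 3.45

Γ = (Z_L − Z_0)/(Z_L + Z_0) = (85 − j117)/(235 − j117)
|Γ| = 145/263 = 0.551
VSWR = (1 + |Γ|)/(1 − |Γ|) = 1.55/0.449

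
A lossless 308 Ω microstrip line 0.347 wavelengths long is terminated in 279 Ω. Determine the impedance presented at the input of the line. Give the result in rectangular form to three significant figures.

Z_in ≈ 317 − j29.5 Ω

βl = 2π × 0.347 = 125°
tan(βl) = tan(125°) = -1.43
Z_in = Z_0·(Z_L + jZ_0·tanβl)/(Z_0 + jZ_L·tanβl)
     = 308·(279 − j441)/(308 − j400)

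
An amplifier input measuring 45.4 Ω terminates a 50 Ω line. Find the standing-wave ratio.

VSWR ≈ 1.1

For a purely resistive load, VSWR = R_L/Z_0 or Z_0/R_L (whichever > 1) = 50/45.4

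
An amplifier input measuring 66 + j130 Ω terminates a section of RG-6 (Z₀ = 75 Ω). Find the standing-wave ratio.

VSWR ≈ 5.24

Γ = (Z_L − Z_0)/(Z_L + Z_0) = (-9 + j130)/(141 + j130)
|Γ| = 130/192 = 0.679
VSWR = (1 + |Γ|)/(1 − |Γ|) = 1.68/0.321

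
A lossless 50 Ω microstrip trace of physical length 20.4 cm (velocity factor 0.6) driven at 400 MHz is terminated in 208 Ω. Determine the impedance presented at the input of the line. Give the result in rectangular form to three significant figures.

Z_in ≈ 88.1 + j95.5 Ω

λ = v/f = 0.6·c / 400 MHz = 0.45 m
βl = 2π·l/λ = 2π × 0.453 = 163°
tan(βl) = tan(163°) = -0.302
Z_in = Z_0·(Z_L + jZ_0·tanβl)/(Z_0 + jZ_L·tanβl)
     = 50·(208 − j15.1)/(50 − j62.8)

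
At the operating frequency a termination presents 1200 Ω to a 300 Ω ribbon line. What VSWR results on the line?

Γ = (1200 − 300)/(1200 + 300) = 0.6
VSWR = (1 + 0.6)/(1 − 0.6)

VSWR ≈ 4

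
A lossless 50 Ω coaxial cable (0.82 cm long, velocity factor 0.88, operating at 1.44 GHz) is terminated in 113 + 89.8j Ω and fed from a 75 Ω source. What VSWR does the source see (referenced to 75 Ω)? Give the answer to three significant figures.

λ = v/f = 0.88·c / 1.44 GHz = 0.183 m
βl = 2π·l/λ = 2π × 0.0447 = 16.1°
tan(βl) = 0.289
Z_in = Z_0·(Z_L + jZ_0·tanβl)/(Z_0 + jZ_L·tanβl) = 186 − j35.8 Ω
Γ_s = (Z_in − Z_s)/(Z_in + Z_s) = (111 − j35.8)/(261 − j35.8), |Γ_s| = 0.443
VSWR = (1 + |Γ_s|)/(1 − |Γ_s|)

VSWR ≈ 2.59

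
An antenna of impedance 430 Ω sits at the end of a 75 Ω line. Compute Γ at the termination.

Γ = (Z_L − Z_0)/(Z_L + Z_0) = (430 − 75)/(430 + 75) = 355/505

Γ = 0.703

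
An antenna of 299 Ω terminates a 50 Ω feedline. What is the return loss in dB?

RL ≈ 2.93 dB

Γ = (299 − 50)/(299 + 50) = 0.713
RL = −20·log₁₀|Γ| = −20·log₁₀(0.713)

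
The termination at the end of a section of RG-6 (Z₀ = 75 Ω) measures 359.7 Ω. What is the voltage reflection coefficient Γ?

Γ = 0.655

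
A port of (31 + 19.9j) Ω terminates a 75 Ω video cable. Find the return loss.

RL ≈ 6.98 dB

Γ = (-44 + j19.9)/(106 + j19.9), |Γ| = 0.448
RL = −20·log₁₀|Γ| = −20·log₁₀(0.448)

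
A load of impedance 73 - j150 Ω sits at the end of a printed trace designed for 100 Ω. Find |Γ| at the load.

|Γ| ≈ 0.666

Γ = (Z_L − Z_0)/(Z_L + Z_0) = (-27 − j150)/(173 − j150)
|Γ| = 152/229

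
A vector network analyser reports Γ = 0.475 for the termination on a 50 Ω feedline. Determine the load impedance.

Z_L ≈ 140 Ω

Z_L = Z_0·(1 + Γ)/(1 − Γ) = 50·(1.48)/(0.525)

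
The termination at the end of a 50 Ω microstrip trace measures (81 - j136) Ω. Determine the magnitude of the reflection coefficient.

Γ = (Z_L − Z_0)/(Z_L + Z_0) = (31 − j136)/(131 − j136)
|Γ| = 139/189

|Γ| ≈ 0.739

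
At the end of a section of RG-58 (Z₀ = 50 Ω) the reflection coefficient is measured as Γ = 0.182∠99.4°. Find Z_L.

Z_L ≈ 44.2 + j16.4 Ω

Z_L = Z_0·(1 + Γ)/(1 − Γ) = 50·(0.97 + j0.18)/(1.03 − j0.18)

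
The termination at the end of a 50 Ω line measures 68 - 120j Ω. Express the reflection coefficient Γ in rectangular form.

Γ ≈ 0.583 − j0.424

Γ = (Z_L − Z_0)/(Z_L + Z_0) = (18 − j120)/(118 − j120)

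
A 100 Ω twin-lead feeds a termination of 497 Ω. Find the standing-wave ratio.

VSWR ≈ 4.97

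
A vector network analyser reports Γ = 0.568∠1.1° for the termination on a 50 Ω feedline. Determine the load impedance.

Z_L ≈ 181 + j5.84 Ω

Z_L = Z_0·(1 + Γ)/(1 − Γ) = 50·(1.57 + j0.0109)/(0.432 − j0.0109)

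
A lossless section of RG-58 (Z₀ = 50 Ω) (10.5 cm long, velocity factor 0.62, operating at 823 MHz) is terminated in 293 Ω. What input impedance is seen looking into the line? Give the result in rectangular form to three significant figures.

Z_in ≈ 112 + j137 Ω

λ = v/f = 0.62·c / 823 MHz = 0.226 m
βl = 2π·l/λ = 2π × 0.465 = 167°
tan(βl) = tan(167°) = -0.226
Z_in = Z_0·(Z_L + jZ_0·tanβl)/(Z_0 + jZ_L·tanβl)
     = 50·(293 − j11.3)/(50 − j66.3)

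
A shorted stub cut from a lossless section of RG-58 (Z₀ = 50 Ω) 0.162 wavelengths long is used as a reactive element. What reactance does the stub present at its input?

X_in ≈ 81 Ω (inductive)

βl = 2π × 0.162 = 58.3°
tan(βl) = 1.62
For a shorted stub, Z_in = jZ_0·tan(βl)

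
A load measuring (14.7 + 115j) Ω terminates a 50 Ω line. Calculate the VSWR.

VSWR ≈ 21.6

Γ = (Z_L − Z_0)/(Z_L + Z_0) = (-35.3 + j115)/(64.7 + j115)
|Γ| = 120/132 = 0.912
VSWR = (1 + |Γ|)/(1 − |Γ|) = 1.91/0.0883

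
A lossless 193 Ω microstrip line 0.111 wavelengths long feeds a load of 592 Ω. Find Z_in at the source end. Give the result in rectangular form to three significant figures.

βl = 2π × 0.111 = 40°
tan(βl) = tan(40°) = 0.838
Z_in = Z_0·(Z_L + jZ_0·tanβl)/(Z_0 + jZ_L·tanβl)
     = 193·(592 + j162)/(193 + j496)

Z_in ≈ 132 − j179 Ω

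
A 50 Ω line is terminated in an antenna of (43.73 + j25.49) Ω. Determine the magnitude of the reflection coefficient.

|Γ| ≈ 0.27

Γ = (Z_L − Z_0)/(Z_L + Z_0) = (-6.27 + j25.49)/(93.73 + j25.49)
|Γ| = 26.2/97.1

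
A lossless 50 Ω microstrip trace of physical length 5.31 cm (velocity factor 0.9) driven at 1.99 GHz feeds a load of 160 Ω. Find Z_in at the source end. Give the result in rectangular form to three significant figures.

Z_in ≈ 34.2 + j48.4 Ω

λ = v/f = 0.9·c / 1.99 GHz = 0.136 m
βl = 2π·l/λ = 2π × 0.391 = 141°
tan(βl) = tan(141°) = -0.813
Z_in = Z_0·(Z_L + jZ_0·tanβl)/(Z_0 + jZ_L·tanβl)
     = 50·(160 − j40.6)/(50 − j130)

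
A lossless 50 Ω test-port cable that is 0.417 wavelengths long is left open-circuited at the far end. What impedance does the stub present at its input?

βl = 2π × 0.417 = 150°
tan(βl) = -0.575
For an open-circuited stub, Z_in = −jZ_0·cot(βl) = −jZ_0/tan(βl)

Z_in ≈ +j87 Ω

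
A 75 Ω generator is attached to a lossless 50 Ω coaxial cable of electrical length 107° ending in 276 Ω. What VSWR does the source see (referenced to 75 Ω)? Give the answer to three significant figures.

VSWR ≈ 7.89

tan(βl) = -3.27
Z_in = Z_0·(Z_L + jZ_0·tanβl)/(Z_0 + jZ_L·tanβl) = 9.87 + j14.7 Ω
Γ_s = (Z_in − Z_s)/(Z_in + Z_s) = (-65.1 + j14.7)/(84.9 + j14.7), |Γ_s| = 0.775
VSWR = (1 + |Γ_s|)/(1 − |Γ_s|)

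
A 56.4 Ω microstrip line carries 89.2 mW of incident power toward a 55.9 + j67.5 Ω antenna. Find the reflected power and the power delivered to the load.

|Γ| = |(-0.5 + j67.5)/(112.3 + j67.5)| = 0.515
|Γ|² = 0.265
P_refl = |Γ|²·P_inc = 23.7 mW, P_del = (1 − |Γ|²)·P_inc = 65.5 mW

P_reflected ≈ 23.7 mW; P_delivered ≈ 65.5 mW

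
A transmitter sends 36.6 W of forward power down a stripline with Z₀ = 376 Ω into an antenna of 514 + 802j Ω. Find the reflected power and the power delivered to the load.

|Γ| = |(138 + j802)/(890 + j802)| = 0.679
|Γ|² = 0.461
P_refl = |Γ|²·P_inc = 16.9 W, P_del = (1 − |Γ|²)·P_inc = 19.7 W

P_reflected ≈ 16.9 W; P_delivered ≈ 19.7 W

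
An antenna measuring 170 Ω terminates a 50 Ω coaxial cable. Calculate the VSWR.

VSWR ≈ 3.4

Γ = (170 − 50)/(170 + 50) = 0.545
VSWR = (1 + 0.545)/(1 − 0.545)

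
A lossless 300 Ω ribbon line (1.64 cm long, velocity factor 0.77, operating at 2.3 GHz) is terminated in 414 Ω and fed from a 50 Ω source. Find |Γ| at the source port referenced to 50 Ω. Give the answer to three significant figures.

|Γ| ≈ 0.688

λ = v/f = 0.77·c / 2.3 GHz = 0.1 m
βl = 2π·l/λ = 2π × 0.163 = 58.8°
tan(βl) = 1.65
Z_in = Z_0·(Z_L + jZ_0·tanβl)/(Z_0 + jZ_L·tanβl) = 249 − j72.4 Ω
Γ_s = (Z_in − Z_s)/(Z_in + Z_s) = (199 − j72.4)/(299 − j72.4), |Γ_s| = 0.688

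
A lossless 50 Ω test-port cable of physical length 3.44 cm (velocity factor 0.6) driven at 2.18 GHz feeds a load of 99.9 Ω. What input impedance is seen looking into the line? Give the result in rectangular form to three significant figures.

Z_in ≈ 57.1 + j37.1 Ω

λ = v/f = 0.6·c / 2.18 GHz = 0.0826 m
βl = 2π·l/λ = 2π × 0.417 = 150°
tan(βl) = tan(150°) = -0.578
Z_in = Z_0·(Z_L + jZ_0·tanβl)/(Z_0 + jZ_L·tanβl)
     = 50·(99.9 − j28.9)/(50 − j57.7)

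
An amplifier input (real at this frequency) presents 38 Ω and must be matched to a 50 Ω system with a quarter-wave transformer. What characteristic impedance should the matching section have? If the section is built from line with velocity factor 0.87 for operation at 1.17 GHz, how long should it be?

Z_qwt ≈ 43.6 Ω; length ≈ 5.58 cm

Z_qwt = √(Z_0·R_L) = √(50 × 38) = √1900
λ = 0.87·c/f = 0.223 m, so l = λ/4 = 0.0558 m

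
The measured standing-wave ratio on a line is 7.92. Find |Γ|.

|Γ| = (S − 1)/(S + 1) = (7.92 − 1)/(7.92 + 1) = 6.92/8.92

|Γ| ≈ 0.776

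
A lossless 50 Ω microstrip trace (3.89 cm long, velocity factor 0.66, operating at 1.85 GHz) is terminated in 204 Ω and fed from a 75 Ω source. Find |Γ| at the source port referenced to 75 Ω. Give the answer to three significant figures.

|Γ| ≈ 0.649

λ = v/f = 0.66·c / 1.85 GHz = 0.107 m
βl = 2π·l/λ = 2π × 0.363 = 131°
tan(βl) = -1.16
Z_in = Z_0·(Z_L + jZ_0·tanβl)/(Z_0 + jZ_L·tanβl) = 20.5 + j38.9 Ω
Γ_s = (Z_in − Z_s)/(Z_in + Z_s) = (-54.5 + j38.9)/(95.5 + j38.9), |Γ_s| = 0.649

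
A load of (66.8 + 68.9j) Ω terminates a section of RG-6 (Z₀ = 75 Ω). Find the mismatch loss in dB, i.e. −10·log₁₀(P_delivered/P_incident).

Γ = (-8.2 + j68.9)/(141.8 + j68.9), |Γ| = 0.44
|Γ|² = 0.194, so P_del/P_inc = 1 − |Γ|² = 0.806
ML = −10·log₁₀(1 − |Γ|²)

mismatch loss ≈ 0.935 dB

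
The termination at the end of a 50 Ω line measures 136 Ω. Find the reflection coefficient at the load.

Γ = 0.462

Γ = (Z_L − Z_0)/(Z_L + Z_0) = (136 − 50)/(136 + 50) = 86/186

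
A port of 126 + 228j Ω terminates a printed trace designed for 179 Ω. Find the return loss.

Γ = (-53 + j228)/(305 + j228), |Γ| = 0.615
RL = −20·log₁₀|Γ| = −20·log₁₀(0.615)

RL ≈ 4.23 dB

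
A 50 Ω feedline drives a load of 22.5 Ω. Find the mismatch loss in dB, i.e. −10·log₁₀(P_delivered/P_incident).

mismatch loss ≈ 0.675 dB

Γ = (22.5 − 50)/(22.5 + 50) = -0.379
|Γ|² = 0.144, so P_del/P_inc = 1 − |Γ|² = 0.856
ML = −10·log₁₀(1 − |Γ|²)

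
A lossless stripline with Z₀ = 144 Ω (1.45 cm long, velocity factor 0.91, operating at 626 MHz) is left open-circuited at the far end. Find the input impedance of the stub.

λ = v/f = 0.91·c / 626 MHz = 0.436 m
βl = 2π·l/λ = 2π × 0.0332 = 12°
tan(βl) = 0.212
For an open-circuited stub, Z_in = −jZ_0·cot(βl) = −jZ_0/tan(βl)

Z_in ≈ −j679 Ω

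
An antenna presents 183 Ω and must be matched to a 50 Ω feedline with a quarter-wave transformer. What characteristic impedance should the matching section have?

Z_qwt = √(Z_0·R_L) = √(50 × 183) = √9150

Z_qwt ≈ 95.7 Ω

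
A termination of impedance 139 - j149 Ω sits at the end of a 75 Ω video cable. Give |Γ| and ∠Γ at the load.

Γ ≈ 0.622 ∠ -31.9°

Γ = (Z_L − Z_0)/(Z_L + Z_0) = (64 − j149)/(214 − j149)
|Γ| = 162/261 = 0.622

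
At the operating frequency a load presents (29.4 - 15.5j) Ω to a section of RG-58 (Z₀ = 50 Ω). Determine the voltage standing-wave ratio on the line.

VSWR ≈ 1.94

Γ = (Z_L − Z_0)/(Z_L + Z_0) = (-20.6 − j15.5)/(79.4 − j15.5)
|Γ| = 25.8/80.9 = 0.319
VSWR = (1 + |Γ|)/(1 − |Γ|) = 1.32/0.681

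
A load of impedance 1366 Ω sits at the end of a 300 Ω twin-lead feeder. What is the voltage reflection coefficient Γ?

Γ = (Z_L − Z_0)/(Z_L + Z_0) = (1366 − 300)/(1366 + 300) = 1066/1666

Γ = 0.64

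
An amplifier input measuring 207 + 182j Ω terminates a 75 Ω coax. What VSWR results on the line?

VSWR ≈ 5.06

Γ = (Z_L − Z_0)/(Z_L + Z_0) = (132 + j182)/(282 + j182)
|Γ| = 225/336 = 0.67
VSWR = (1 + |Γ|)/(1 − |Γ|) = 1.67/0.33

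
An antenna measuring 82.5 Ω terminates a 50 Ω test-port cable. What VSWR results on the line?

VSWR ≈ 1.65

Γ = (82.5 − 50)/(82.5 + 50) = 0.245
VSWR = (1 + 0.245)/(1 − 0.245)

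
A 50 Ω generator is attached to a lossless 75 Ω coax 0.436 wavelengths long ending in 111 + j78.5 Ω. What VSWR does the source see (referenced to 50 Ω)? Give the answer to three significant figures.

VSWR ≈ 2.8

βl = 2π × 0.436 = 157°
tan(βl) = -0.425
Z_in = Z_0·(Z_L + jZ_0·tanβl)/(Z_0 + jZ_L·tanβl) = 52.8 + j55.2 Ω
Γ_s = (Z_in − Z_s)/(Z_in + Z_s) = (2.76 + j55.2)/(103 + j55.2), |Γ_s| = 0.474
VSWR = (1 + |Γ_s|)/(1 − |Γ_s|)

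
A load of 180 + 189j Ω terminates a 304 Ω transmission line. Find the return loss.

Γ = (-124 + j189)/(484 + j189), |Γ| = 0.435
RL = −20·log₁₀|Γ| = −20·log₁₀(0.435)

RL ≈ 7.23 dB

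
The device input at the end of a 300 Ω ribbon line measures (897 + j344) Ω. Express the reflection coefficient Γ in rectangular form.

Γ ≈ 0.537 + j0.133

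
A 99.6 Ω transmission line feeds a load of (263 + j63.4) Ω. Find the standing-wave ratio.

VSWR ≈ 2.82

Γ = (Z_L − Z_0)/(Z_L + Z_0) = (163.4 + j63.4)/(362.6 + j63.4)
|Γ| = 175/368 = 0.476
VSWR = (1 + |Γ|)/(1 − |Γ|) = 1.48/0.524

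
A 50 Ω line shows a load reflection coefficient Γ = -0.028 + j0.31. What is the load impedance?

Z_L = Z_0·(1 + Γ)/(1 − Γ) = 50·(0.972 + j0.31)/(1.03 − j0.31)

Z_L ≈ 39.2 + j26.9 Ω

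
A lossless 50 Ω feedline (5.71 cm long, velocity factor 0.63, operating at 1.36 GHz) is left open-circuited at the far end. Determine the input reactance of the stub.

X_in ≈ 79.8 Ω (inductive)

λ = v/f = 0.63·c / 1.36 GHz = 0.139 m
βl = 2π·l/λ = 2π × 0.411 = 148°
tan(βl) = -0.627
For an open-circuited stub, Z_in = −jZ_0·cot(βl) = −jZ_0/tan(βl)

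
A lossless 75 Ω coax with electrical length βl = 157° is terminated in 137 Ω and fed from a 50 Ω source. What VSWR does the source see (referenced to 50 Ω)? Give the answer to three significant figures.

tan(βl) = -0.424
Z_in = Z_0·(Z_L + jZ_0·tanβl)/(Z_0 + jZ_L·tanβl) = 101 + j46.5 Ω
Γ_s = (Z_in − Z_s)/(Z_in + Z_s) = (51 + j46.5)/(151 + j46.5), |Γ_s| = 0.437
VSWR = (1 + |Γ_s|)/(1 − |Γ_s|)

VSWR ≈ 2.55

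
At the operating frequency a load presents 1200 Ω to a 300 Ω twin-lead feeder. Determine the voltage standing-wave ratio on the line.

For a purely resistive load, VSWR = R_L/Z_0 or Z_0/R_L (whichever > 1) = 1200/300

VSWR ≈ 4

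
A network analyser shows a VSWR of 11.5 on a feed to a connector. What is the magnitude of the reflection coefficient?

|Γ| ≈ 0.84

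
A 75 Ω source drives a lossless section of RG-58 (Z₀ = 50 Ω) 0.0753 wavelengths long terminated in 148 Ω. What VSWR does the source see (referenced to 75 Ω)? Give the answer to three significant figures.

VSWR ≈ 2.54

βl = 2π × 0.0753 = 27.1°
tan(βl) = 0.512
Z_in = Z_0·(Z_L + jZ_0·tanβl)/(Z_0 + jZ_L·tanβl) = 56.7 − j60.3 Ω
Γ_s = (Z_in − Z_s)/(Z_in + Z_s) = (-18.3 − j60.3)/(132 − j60.3), |Γ_s| = 0.435
VSWR = (1 + |Γ_s|)/(1 − |Γ_s|)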